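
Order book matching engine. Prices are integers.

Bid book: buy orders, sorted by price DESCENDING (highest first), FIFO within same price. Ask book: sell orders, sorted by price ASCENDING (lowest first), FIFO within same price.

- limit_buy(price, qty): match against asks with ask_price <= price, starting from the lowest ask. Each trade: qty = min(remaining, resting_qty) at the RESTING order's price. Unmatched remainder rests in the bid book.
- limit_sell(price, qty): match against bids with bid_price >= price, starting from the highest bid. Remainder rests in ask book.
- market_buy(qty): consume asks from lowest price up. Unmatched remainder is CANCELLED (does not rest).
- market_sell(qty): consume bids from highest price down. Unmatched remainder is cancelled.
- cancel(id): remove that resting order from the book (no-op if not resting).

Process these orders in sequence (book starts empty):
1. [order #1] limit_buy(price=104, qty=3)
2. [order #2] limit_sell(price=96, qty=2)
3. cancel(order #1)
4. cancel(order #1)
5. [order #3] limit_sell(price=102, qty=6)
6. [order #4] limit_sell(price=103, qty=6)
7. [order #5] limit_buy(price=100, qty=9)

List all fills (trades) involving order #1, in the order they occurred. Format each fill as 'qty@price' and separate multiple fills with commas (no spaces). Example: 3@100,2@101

Answer: 2@104

Derivation:
After op 1 [order #1] limit_buy(price=104, qty=3): fills=none; bids=[#1:3@104] asks=[-]
After op 2 [order #2] limit_sell(price=96, qty=2): fills=#1x#2:2@104; bids=[#1:1@104] asks=[-]
After op 3 cancel(order #1): fills=none; bids=[-] asks=[-]
After op 4 cancel(order #1): fills=none; bids=[-] asks=[-]
After op 5 [order #3] limit_sell(price=102, qty=6): fills=none; bids=[-] asks=[#3:6@102]
After op 6 [order #4] limit_sell(price=103, qty=6): fills=none; bids=[-] asks=[#3:6@102 #4:6@103]
After op 7 [order #5] limit_buy(price=100, qty=9): fills=none; bids=[#5:9@100] asks=[#3:6@102 #4:6@103]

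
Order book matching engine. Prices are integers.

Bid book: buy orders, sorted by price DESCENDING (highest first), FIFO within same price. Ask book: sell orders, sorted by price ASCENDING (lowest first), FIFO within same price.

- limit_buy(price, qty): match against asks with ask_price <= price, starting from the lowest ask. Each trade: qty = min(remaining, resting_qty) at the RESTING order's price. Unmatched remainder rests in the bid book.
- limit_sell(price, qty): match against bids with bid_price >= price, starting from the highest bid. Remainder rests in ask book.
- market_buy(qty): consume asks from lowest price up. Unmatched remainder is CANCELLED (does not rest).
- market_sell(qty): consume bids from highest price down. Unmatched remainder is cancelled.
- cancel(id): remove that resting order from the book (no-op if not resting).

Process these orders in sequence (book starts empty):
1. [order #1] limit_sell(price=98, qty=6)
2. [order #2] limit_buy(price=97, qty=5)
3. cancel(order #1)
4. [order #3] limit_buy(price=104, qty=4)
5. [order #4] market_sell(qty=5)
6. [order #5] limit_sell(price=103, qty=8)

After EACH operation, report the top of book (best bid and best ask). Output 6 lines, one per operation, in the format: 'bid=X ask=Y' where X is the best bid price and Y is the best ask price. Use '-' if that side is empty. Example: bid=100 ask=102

Answer: bid=- ask=98
bid=97 ask=98
bid=97 ask=-
bid=104 ask=-
bid=97 ask=-
bid=97 ask=103

Derivation:
After op 1 [order #1] limit_sell(price=98, qty=6): fills=none; bids=[-] asks=[#1:6@98]
After op 2 [order #2] limit_buy(price=97, qty=5): fills=none; bids=[#2:5@97] asks=[#1:6@98]
After op 3 cancel(order #1): fills=none; bids=[#2:5@97] asks=[-]
After op 4 [order #3] limit_buy(price=104, qty=4): fills=none; bids=[#3:4@104 #2:5@97] asks=[-]
After op 5 [order #4] market_sell(qty=5): fills=#3x#4:4@104 #2x#4:1@97; bids=[#2:4@97] asks=[-]
After op 6 [order #5] limit_sell(price=103, qty=8): fills=none; bids=[#2:4@97] asks=[#5:8@103]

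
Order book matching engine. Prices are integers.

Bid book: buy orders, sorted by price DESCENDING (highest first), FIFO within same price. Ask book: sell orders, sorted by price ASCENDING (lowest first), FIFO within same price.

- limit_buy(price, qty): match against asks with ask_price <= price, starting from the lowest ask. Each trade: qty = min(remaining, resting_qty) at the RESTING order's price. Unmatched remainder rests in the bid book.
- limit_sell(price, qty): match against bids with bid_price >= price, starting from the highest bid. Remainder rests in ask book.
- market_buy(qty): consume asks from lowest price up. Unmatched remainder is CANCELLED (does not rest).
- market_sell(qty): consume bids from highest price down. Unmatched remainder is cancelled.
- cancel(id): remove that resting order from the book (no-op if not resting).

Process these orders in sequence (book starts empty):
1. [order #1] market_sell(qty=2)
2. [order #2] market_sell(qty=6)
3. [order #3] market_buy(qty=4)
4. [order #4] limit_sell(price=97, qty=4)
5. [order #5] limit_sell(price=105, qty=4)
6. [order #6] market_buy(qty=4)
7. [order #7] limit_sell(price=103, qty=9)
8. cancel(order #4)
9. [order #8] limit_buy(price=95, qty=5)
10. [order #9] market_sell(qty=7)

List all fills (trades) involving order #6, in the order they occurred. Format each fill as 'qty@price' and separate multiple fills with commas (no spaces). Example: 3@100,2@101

Answer: 4@97

Derivation:
After op 1 [order #1] market_sell(qty=2): fills=none; bids=[-] asks=[-]
After op 2 [order #2] market_sell(qty=6): fills=none; bids=[-] asks=[-]
After op 3 [order #3] market_buy(qty=4): fills=none; bids=[-] asks=[-]
After op 4 [order #4] limit_sell(price=97, qty=4): fills=none; bids=[-] asks=[#4:4@97]
After op 5 [order #5] limit_sell(price=105, qty=4): fills=none; bids=[-] asks=[#4:4@97 #5:4@105]
After op 6 [order #6] market_buy(qty=4): fills=#6x#4:4@97; bids=[-] asks=[#5:4@105]
After op 7 [order #7] limit_sell(price=103, qty=9): fills=none; bids=[-] asks=[#7:9@103 #5:4@105]
After op 8 cancel(order #4): fills=none; bids=[-] asks=[#7:9@103 #5:4@105]
After op 9 [order #8] limit_buy(price=95, qty=5): fills=none; bids=[#8:5@95] asks=[#7:9@103 #5:4@105]
After op 10 [order #9] market_sell(qty=7): fills=#8x#9:5@95; bids=[-] asks=[#7:9@103 #5:4@105]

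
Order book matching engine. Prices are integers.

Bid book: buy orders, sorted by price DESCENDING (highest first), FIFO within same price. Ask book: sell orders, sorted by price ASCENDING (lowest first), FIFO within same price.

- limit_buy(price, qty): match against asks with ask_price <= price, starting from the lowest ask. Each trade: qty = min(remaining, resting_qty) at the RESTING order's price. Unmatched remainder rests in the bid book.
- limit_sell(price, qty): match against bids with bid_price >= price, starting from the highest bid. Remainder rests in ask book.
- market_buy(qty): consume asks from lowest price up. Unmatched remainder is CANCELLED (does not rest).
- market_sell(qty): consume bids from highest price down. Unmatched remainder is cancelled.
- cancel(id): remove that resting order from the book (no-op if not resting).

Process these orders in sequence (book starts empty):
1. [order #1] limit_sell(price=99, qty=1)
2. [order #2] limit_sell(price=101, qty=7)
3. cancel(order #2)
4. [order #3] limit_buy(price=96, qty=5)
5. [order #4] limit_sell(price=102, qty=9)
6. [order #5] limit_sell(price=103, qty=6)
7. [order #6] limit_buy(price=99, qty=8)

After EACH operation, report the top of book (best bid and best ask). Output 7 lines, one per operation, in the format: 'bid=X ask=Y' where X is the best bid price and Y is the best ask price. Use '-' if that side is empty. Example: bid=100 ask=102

After op 1 [order #1] limit_sell(price=99, qty=1): fills=none; bids=[-] asks=[#1:1@99]
After op 2 [order #2] limit_sell(price=101, qty=7): fills=none; bids=[-] asks=[#1:1@99 #2:7@101]
After op 3 cancel(order #2): fills=none; bids=[-] asks=[#1:1@99]
After op 4 [order #3] limit_buy(price=96, qty=5): fills=none; bids=[#3:5@96] asks=[#1:1@99]
After op 5 [order #4] limit_sell(price=102, qty=9): fills=none; bids=[#3:5@96] asks=[#1:1@99 #4:9@102]
After op 6 [order #5] limit_sell(price=103, qty=6): fills=none; bids=[#3:5@96] asks=[#1:1@99 #4:9@102 #5:6@103]
After op 7 [order #6] limit_buy(price=99, qty=8): fills=#6x#1:1@99; bids=[#6:7@99 #3:5@96] asks=[#4:9@102 #5:6@103]

Answer: bid=- ask=99
bid=- ask=99
bid=- ask=99
bid=96 ask=99
bid=96 ask=99
bid=96 ask=99
bid=99 ask=102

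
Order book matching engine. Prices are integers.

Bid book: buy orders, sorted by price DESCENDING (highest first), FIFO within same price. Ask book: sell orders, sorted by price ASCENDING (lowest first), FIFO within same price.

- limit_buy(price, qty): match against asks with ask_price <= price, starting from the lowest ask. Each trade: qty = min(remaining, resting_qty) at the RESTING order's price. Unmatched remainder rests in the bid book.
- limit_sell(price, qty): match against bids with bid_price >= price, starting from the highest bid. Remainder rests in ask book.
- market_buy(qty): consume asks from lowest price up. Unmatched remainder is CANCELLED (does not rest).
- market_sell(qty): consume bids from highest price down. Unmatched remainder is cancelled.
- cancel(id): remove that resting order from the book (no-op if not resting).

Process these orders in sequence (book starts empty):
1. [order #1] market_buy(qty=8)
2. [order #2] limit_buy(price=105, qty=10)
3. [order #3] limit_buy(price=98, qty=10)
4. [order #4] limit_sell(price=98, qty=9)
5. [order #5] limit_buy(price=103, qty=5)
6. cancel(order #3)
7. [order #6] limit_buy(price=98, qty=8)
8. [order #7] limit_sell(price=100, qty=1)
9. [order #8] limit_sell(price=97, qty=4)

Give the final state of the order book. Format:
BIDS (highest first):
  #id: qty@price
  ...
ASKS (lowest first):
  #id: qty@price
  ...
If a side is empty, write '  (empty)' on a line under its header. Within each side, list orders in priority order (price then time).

Answer: BIDS (highest first):
  #5: 1@103
  #6: 8@98
ASKS (lowest first):
  (empty)

Derivation:
After op 1 [order #1] market_buy(qty=8): fills=none; bids=[-] asks=[-]
After op 2 [order #2] limit_buy(price=105, qty=10): fills=none; bids=[#2:10@105] asks=[-]
After op 3 [order #3] limit_buy(price=98, qty=10): fills=none; bids=[#2:10@105 #3:10@98] asks=[-]
After op 4 [order #4] limit_sell(price=98, qty=9): fills=#2x#4:9@105; bids=[#2:1@105 #3:10@98] asks=[-]
After op 5 [order #5] limit_buy(price=103, qty=5): fills=none; bids=[#2:1@105 #5:5@103 #3:10@98] asks=[-]
After op 6 cancel(order #3): fills=none; bids=[#2:1@105 #5:5@103] asks=[-]
After op 7 [order #6] limit_buy(price=98, qty=8): fills=none; bids=[#2:1@105 #5:5@103 #6:8@98] asks=[-]
After op 8 [order #7] limit_sell(price=100, qty=1): fills=#2x#7:1@105; bids=[#5:5@103 #6:8@98] asks=[-]
After op 9 [order #8] limit_sell(price=97, qty=4): fills=#5x#8:4@103; bids=[#5:1@103 #6:8@98] asks=[-]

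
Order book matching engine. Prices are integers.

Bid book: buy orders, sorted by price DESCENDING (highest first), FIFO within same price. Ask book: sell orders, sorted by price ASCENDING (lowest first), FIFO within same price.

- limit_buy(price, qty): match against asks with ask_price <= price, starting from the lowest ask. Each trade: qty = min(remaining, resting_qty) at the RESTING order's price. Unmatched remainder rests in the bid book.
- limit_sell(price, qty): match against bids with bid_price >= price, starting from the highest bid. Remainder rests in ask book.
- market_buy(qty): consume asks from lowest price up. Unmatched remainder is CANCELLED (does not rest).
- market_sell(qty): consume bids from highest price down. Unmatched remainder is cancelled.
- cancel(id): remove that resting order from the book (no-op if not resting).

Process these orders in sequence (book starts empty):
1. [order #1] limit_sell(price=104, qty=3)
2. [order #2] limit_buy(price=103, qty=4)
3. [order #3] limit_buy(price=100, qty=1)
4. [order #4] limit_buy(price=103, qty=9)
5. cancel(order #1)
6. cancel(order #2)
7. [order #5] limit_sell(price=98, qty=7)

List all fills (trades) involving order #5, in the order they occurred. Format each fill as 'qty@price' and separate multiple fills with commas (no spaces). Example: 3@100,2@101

Answer: 7@103

Derivation:
After op 1 [order #1] limit_sell(price=104, qty=3): fills=none; bids=[-] asks=[#1:3@104]
After op 2 [order #2] limit_buy(price=103, qty=4): fills=none; bids=[#2:4@103] asks=[#1:3@104]
After op 3 [order #3] limit_buy(price=100, qty=1): fills=none; bids=[#2:4@103 #3:1@100] asks=[#1:3@104]
After op 4 [order #4] limit_buy(price=103, qty=9): fills=none; bids=[#2:4@103 #4:9@103 #3:1@100] asks=[#1:3@104]
After op 5 cancel(order #1): fills=none; bids=[#2:4@103 #4:9@103 #3:1@100] asks=[-]
After op 6 cancel(order #2): fills=none; bids=[#4:9@103 #3:1@100] asks=[-]
After op 7 [order #5] limit_sell(price=98, qty=7): fills=#4x#5:7@103; bids=[#4:2@103 #3:1@100] asks=[-]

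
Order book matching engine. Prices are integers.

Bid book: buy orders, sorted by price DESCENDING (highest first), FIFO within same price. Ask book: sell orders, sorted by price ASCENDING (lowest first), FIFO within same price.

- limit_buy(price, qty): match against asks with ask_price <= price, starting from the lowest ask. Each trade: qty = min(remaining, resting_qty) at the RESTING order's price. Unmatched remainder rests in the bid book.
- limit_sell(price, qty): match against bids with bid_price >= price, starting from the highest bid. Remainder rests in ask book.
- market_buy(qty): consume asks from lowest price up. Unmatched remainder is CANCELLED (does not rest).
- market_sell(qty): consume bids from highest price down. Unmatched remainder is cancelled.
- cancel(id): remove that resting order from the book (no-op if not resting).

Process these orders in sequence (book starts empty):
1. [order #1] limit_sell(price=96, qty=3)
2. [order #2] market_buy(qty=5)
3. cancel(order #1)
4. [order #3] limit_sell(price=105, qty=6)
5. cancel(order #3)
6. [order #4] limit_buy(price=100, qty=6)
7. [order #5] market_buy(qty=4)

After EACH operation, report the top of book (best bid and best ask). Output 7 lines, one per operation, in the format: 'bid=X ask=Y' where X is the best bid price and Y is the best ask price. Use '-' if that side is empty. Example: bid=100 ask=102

After op 1 [order #1] limit_sell(price=96, qty=3): fills=none; bids=[-] asks=[#1:3@96]
After op 2 [order #2] market_buy(qty=5): fills=#2x#1:3@96; bids=[-] asks=[-]
After op 3 cancel(order #1): fills=none; bids=[-] asks=[-]
After op 4 [order #3] limit_sell(price=105, qty=6): fills=none; bids=[-] asks=[#3:6@105]
After op 5 cancel(order #3): fills=none; bids=[-] asks=[-]
After op 6 [order #4] limit_buy(price=100, qty=6): fills=none; bids=[#4:6@100] asks=[-]
After op 7 [order #5] market_buy(qty=4): fills=none; bids=[#4:6@100] asks=[-]

Answer: bid=- ask=96
bid=- ask=-
bid=- ask=-
bid=- ask=105
bid=- ask=-
bid=100 ask=-
bid=100 ask=-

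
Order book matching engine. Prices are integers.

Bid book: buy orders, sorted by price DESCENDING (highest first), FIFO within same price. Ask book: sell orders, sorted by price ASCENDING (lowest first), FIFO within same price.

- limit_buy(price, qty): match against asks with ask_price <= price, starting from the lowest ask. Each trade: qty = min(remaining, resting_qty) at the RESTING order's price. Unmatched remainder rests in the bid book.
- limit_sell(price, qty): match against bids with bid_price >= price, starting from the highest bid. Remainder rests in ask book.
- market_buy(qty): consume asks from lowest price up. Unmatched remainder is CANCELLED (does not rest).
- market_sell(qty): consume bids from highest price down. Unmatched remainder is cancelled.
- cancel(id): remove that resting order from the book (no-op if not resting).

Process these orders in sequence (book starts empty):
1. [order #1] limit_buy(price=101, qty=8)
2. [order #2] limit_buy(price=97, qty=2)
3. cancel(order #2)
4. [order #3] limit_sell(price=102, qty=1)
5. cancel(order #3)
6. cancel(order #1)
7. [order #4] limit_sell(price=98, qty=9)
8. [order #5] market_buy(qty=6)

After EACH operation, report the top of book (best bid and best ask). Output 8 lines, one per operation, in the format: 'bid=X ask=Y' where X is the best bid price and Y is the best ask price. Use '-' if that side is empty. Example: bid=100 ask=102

After op 1 [order #1] limit_buy(price=101, qty=8): fills=none; bids=[#1:8@101] asks=[-]
After op 2 [order #2] limit_buy(price=97, qty=2): fills=none; bids=[#1:8@101 #2:2@97] asks=[-]
After op 3 cancel(order #2): fills=none; bids=[#1:8@101] asks=[-]
After op 4 [order #3] limit_sell(price=102, qty=1): fills=none; bids=[#1:8@101] asks=[#3:1@102]
After op 5 cancel(order #3): fills=none; bids=[#1:8@101] asks=[-]
After op 6 cancel(order #1): fills=none; bids=[-] asks=[-]
After op 7 [order #4] limit_sell(price=98, qty=9): fills=none; bids=[-] asks=[#4:9@98]
After op 8 [order #5] market_buy(qty=6): fills=#5x#4:6@98; bids=[-] asks=[#4:3@98]

Answer: bid=101 ask=-
bid=101 ask=-
bid=101 ask=-
bid=101 ask=102
bid=101 ask=-
bid=- ask=-
bid=- ask=98
bid=- ask=98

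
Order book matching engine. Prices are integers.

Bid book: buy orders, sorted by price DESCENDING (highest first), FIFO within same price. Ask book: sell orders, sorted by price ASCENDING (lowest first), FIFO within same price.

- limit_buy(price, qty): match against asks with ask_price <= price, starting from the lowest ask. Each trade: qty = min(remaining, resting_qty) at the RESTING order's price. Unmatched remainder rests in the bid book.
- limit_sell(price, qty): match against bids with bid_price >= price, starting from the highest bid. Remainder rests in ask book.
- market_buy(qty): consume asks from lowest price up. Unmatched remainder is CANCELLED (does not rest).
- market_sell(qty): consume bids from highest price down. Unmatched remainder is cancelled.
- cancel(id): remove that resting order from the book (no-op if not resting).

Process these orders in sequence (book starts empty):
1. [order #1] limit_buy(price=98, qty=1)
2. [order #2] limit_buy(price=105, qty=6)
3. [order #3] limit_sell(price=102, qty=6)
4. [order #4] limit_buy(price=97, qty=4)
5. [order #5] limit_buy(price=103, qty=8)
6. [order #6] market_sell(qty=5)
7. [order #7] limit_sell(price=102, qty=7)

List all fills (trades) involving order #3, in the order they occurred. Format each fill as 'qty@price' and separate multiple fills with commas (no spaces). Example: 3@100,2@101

Answer: 6@105

Derivation:
After op 1 [order #1] limit_buy(price=98, qty=1): fills=none; bids=[#1:1@98] asks=[-]
After op 2 [order #2] limit_buy(price=105, qty=6): fills=none; bids=[#2:6@105 #1:1@98] asks=[-]
After op 3 [order #3] limit_sell(price=102, qty=6): fills=#2x#3:6@105; bids=[#1:1@98] asks=[-]
After op 4 [order #4] limit_buy(price=97, qty=4): fills=none; bids=[#1:1@98 #4:4@97] asks=[-]
After op 5 [order #5] limit_buy(price=103, qty=8): fills=none; bids=[#5:8@103 #1:1@98 #4:4@97] asks=[-]
After op 6 [order #6] market_sell(qty=5): fills=#5x#6:5@103; bids=[#5:3@103 #1:1@98 #4:4@97] asks=[-]
After op 7 [order #7] limit_sell(price=102, qty=7): fills=#5x#7:3@103; bids=[#1:1@98 #4:4@97] asks=[#7:4@102]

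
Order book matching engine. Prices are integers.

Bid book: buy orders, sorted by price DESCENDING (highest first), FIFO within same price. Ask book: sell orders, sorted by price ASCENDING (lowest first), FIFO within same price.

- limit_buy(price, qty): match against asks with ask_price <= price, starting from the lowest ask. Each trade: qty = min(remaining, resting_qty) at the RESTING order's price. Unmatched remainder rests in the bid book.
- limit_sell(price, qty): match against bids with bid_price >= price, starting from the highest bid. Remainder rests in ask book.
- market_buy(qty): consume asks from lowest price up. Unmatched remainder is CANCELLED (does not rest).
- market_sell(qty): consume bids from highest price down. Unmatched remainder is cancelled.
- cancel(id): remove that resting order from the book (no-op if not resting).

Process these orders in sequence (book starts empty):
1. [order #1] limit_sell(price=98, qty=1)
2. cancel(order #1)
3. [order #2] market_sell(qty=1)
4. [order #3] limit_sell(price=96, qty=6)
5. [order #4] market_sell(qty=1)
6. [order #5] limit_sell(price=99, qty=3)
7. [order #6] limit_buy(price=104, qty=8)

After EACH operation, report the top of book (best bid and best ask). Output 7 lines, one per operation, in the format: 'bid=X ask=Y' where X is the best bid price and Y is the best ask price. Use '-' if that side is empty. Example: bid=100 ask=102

After op 1 [order #1] limit_sell(price=98, qty=1): fills=none; bids=[-] asks=[#1:1@98]
After op 2 cancel(order #1): fills=none; bids=[-] asks=[-]
After op 3 [order #2] market_sell(qty=1): fills=none; bids=[-] asks=[-]
After op 4 [order #3] limit_sell(price=96, qty=6): fills=none; bids=[-] asks=[#3:6@96]
After op 5 [order #4] market_sell(qty=1): fills=none; bids=[-] asks=[#3:6@96]
After op 6 [order #5] limit_sell(price=99, qty=3): fills=none; bids=[-] asks=[#3:6@96 #5:3@99]
After op 7 [order #6] limit_buy(price=104, qty=8): fills=#6x#3:6@96 #6x#5:2@99; bids=[-] asks=[#5:1@99]

Answer: bid=- ask=98
bid=- ask=-
bid=- ask=-
bid=- ask=96
bid=- ask=96
bid=- ask=96
bid=- ask=99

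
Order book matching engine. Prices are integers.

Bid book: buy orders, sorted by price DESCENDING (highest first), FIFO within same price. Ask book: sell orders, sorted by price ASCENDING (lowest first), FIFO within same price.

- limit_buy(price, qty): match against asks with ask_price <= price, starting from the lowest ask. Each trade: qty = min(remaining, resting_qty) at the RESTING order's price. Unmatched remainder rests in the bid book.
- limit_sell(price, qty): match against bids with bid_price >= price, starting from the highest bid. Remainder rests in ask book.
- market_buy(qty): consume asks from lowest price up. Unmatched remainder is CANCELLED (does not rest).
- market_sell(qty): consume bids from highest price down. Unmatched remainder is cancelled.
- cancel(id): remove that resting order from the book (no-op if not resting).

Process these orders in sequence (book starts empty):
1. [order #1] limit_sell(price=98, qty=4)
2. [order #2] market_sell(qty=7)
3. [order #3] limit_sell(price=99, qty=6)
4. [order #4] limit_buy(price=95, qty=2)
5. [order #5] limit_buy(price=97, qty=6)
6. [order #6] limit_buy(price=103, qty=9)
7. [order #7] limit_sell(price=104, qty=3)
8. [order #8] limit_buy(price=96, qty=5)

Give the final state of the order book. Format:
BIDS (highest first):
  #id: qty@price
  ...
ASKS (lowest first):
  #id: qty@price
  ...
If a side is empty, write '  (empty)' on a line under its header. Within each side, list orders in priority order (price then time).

Answer: BIDS (highest first):
  #5: 6@97
  #8: 5@96
  #4: 2@95
ASKS (lowest first):
  #3: 1@99
  #7: 3@104

Derivation:
After op 1 [order #1] limit_sell(price=98, qty=4): fills=none; bids=[-] asks=[#1:4@98]
After op 2 [order #2] market_sell(qty=7): fills=none; bids=[-] asks=[#1:4@98]
After op 3 [order #3] limit_sell(price=99, qty=6): fills=none; bids=[-] asks=[#1:4@98 #3:6@99]
After op 4 [order #4] limit_buy(price=95, qty=2): fills=none; bids=[#4:2@95] asks=[#1:4@98 #3:6@99]
After op 5 [order #5] limit_buy(price=97, qty=6): fills=none; bids=[#5:6@97 #4:2@95] asks=[#1:4@98 #3:6@99]
After op 6 [order #6] limit_buy(price=103, qty=9): fills=#6x#1:4@98 #6x#3:5@99; bids=[#5:6@97 #4:2@95] asks=[#3:1@99]
After op 7 [order #7] limit_sell(price=104, qty=3): fills=none; bids=[#5:6@97 #4:2@95] asks=[#3:1@99 #7:3@104]
After op 8 [order #8] limit_buy(price=96, qty=5): fills=none; bids=[#5:6@97 #8:5@96 #4:2@95] asks=[#3:1@99 #7:3@104]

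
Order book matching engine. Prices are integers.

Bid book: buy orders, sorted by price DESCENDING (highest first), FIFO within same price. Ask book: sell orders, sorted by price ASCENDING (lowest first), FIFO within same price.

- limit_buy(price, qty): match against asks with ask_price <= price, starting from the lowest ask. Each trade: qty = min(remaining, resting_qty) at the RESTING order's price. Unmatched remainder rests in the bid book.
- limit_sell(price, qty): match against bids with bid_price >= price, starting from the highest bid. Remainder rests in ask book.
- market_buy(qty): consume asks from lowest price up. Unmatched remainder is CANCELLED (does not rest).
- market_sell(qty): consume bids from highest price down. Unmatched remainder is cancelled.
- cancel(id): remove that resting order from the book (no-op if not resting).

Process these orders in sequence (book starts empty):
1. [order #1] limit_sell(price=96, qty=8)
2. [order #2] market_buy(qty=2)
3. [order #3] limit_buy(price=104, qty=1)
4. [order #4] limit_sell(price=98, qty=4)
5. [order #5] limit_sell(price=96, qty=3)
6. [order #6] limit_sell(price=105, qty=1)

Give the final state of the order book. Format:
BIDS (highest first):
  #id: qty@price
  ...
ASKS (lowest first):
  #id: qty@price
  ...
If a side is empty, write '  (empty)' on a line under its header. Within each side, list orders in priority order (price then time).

Answer: BIDS (highest first):
  (empty)
ASKS (lowest first):
  #1: 5@96
  #5: 3@96
  #4: 4@98
  #6: 1@105

Derivation:
After op 1 [order #1] limit_sell(price=96, qty=8): fills=none; bids=[-] asks=[#1:8@96]
After op 2 [order #2] market_buy(qty=2): fills=#2x#1:2@96; bids=[-] asks=[#1:6@96]
After op 3 [order #3] limit_buy(price=104, qty=1): fills=#3x#1:1@96; bids=[-] asks=[#1:5@96]
After op 4 [order #4] limit_sell(price=98, qty=4): fills=none; bids=[-] asks=[#1:5@96 #4:4@98]
After op 5 [order #5] limit_sell(price=96, qty=3): fills=none; bids=[-] asks=[#1:5@96 #5:3@96 #4:4@98]
After op 6 [order #6] limit_sell(price=105, qty=1): fills=none; bids=[-] asks=[#1:5@96 #5:3@96 #4:4@98 #6:1@105]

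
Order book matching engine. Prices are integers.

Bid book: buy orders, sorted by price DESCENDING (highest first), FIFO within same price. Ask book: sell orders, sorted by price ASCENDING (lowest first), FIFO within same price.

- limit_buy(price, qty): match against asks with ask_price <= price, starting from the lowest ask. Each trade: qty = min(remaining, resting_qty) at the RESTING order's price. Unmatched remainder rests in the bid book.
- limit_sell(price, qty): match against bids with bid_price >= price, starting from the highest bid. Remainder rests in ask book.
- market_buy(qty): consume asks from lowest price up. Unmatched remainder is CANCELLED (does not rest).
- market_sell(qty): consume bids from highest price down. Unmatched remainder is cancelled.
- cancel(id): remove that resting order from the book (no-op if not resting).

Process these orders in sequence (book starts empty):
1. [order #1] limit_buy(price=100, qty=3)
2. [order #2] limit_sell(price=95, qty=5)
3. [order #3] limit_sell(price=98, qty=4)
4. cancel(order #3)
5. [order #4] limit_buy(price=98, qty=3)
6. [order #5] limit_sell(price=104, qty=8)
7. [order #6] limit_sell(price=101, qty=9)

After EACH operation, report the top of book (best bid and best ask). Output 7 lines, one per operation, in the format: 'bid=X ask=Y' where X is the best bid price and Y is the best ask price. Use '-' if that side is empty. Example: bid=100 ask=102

Answer: bid=100 ask=-
bid=- ask=95
bid=- ask=95
bid=- ask=95
bid=98 ask=-
bid=98 ask=104
bid=98 ask=101

Derivation:
After op 1 [order #1] limit_buy(price=100, qty=3): fills=none; bids=[#1:3@100] asks=[-]
After op 2 [order #2] limit_sell(price=95, qty=5): fills=#1x#2:3@100; bids=[-] asks=[#2:2@95]
After op 3 [order #3] limit_sell(price=98, qty=4): fills=none; bids=[-] asks=[#2:2@95 #3:4@98]
After op 4 cancel(order #3): fills=none; bids=[-] asks=[#2:2@95]
After op 5 [order #4] limit_buy(price=98, qty=3): fills=#4x#2:2@95; bids=[#4:1@98] asks=[-]
After op 6 [order #5] limit_sell(price=104, qty=8): fills=none; bids=[#4:1@98] asks=[#5:8@104]
After op 7 [order #6] limit_sell(price=101, qty=9): fills=none; bids=[#4:1@98] asks=[#6:9@101 #5:8@104]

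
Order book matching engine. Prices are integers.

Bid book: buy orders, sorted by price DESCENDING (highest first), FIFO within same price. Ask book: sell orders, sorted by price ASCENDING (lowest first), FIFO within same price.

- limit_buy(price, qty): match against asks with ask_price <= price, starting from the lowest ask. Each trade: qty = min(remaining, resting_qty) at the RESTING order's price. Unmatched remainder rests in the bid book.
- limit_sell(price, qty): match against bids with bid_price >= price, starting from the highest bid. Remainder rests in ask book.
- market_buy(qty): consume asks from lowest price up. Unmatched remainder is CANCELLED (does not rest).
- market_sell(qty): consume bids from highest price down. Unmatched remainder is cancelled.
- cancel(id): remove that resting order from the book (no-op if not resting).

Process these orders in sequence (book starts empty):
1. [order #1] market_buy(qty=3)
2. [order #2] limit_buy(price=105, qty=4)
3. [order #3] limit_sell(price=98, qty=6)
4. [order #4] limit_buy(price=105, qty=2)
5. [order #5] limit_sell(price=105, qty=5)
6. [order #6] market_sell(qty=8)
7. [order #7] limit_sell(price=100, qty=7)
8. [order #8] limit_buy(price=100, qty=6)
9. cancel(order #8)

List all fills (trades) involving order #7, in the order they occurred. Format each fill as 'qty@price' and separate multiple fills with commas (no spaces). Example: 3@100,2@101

After op 1 [order #1] market_buy(qty=3): fills=none; bids=[-] asks=[-]
After op 2 [order #2] limit_buy(price=105, qty=4): fills=none; bids=[#2:4@105] asks=[-]
After op 3 [order #3] limit_sell(price=98, qty=6): fills=#2x#3:4@105; bids=[-] asks=[#3:2@98]
After op 4 [order #4] limit_buy(price=105, qty=2): fills=#4x#3:2@98; bids=[-] asks=[-]
After op 5 [order #5] limit_sell(price=105, qty=5): fills=none; bids=[-] asks=[#5:5@105]
After op 6 [order #6] market_sell(qty=8): fills=none; bids=[-] asks=[#5:5@105]
After op 7 [order #7] limit_sell(price=100, qty=7): fills=none; bids=[-] asks=[#7:7@100 #5:5@105]
After op 8 [order #8] limit_buy(price=100, qty=6): fills=#8x#7:6@100; bids=[-] asks=[#7:1@100 #5:5@105]
After op 9 cancel(order #8): fills=none; bids=[-] asks=[#7:1@100 #5:5@105]

Answer: 6@100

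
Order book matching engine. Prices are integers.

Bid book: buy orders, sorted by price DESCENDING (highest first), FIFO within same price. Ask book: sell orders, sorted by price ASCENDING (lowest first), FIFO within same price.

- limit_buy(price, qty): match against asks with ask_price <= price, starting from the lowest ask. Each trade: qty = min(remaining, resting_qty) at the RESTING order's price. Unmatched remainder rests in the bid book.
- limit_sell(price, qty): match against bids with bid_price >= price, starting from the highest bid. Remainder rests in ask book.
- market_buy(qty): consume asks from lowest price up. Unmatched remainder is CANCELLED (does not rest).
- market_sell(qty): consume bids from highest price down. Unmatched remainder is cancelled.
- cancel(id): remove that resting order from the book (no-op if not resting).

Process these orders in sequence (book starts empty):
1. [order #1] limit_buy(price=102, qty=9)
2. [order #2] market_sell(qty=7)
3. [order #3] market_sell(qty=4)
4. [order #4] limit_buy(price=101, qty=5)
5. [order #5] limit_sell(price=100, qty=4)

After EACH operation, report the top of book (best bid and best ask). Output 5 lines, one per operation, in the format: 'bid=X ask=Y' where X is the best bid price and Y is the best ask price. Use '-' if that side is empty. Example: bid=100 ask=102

Answer: bid=102 ask=-
bid=102 ask=-
bid=- ask=-
bid=101 ask=-
bid=101 ask=-

Derivation:
After op 1 [order #1] limit_buy(price=102, qty=9): fills=none; bids=[#1:9@102] asks=[-]
After op 2 [order #2] market_sell(qty=7): fills=#1x#2:7@102; bids=[#1:2@102] asks=[-]
After op 3 [order #3] market_sell(qty=4): fills=#1x#3:2@102; bids=[-] asks=[-]
After op 4 [order #4] limit_buy(price=101, qty=5): fills=none; bids=[#4:5@101] asks=[-]
After op 5 [order #5] limit_sell(price=100, qty=4): fills=#4x#5:4@101; bids=[#4:1@101] asks=[-]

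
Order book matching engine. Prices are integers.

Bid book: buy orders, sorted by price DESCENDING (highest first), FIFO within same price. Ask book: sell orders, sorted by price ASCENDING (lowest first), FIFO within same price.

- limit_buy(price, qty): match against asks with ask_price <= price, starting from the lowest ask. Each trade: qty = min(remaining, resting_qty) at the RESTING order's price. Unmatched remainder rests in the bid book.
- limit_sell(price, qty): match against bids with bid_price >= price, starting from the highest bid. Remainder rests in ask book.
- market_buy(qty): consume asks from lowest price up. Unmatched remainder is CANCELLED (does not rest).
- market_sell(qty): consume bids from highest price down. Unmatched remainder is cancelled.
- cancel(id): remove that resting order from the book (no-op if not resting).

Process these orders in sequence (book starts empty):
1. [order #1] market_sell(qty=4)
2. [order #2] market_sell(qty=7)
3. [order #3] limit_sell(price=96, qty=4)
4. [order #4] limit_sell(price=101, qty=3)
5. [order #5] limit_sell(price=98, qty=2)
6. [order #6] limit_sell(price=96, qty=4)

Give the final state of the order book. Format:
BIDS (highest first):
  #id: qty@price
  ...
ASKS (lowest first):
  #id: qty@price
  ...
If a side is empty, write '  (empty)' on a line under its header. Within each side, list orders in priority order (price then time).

Answer: BIDS (highest first):
  (empty)
ASKS (lowest first):
  #3: 4@96
  #6: 4@96
  #5: 2@98
  #4: 3@101

Derivation:
After op 1 [order #1] market_sell(qty=4): fills=none; bids=[-] asks=[-]
After op 2 [order #2] market_sell(qty=7): fills=none; bids=[-] asks=[-]
After op 3 [order #3] limit_sell(price=96, qty=4): fills=none; bids=[-] asks=[#3:4@96]
After op 4 [order #4] limit_sell(price=101, qty=3): fills=none; bids=[-] asks=[#3:4@96 #4:3@101]
After op 5 [order #5] limit_sell(price=98, qty=2): fills=none; bids=[-] asks=[#3:4@96 #5:2@98 #4:3@101]
After op 6 [order #6] limit_sell(price=96, qty=4): fills=none; bids=[-] asks=[#3:4@96 #6:4@96 #5:2@98 #4:3@101]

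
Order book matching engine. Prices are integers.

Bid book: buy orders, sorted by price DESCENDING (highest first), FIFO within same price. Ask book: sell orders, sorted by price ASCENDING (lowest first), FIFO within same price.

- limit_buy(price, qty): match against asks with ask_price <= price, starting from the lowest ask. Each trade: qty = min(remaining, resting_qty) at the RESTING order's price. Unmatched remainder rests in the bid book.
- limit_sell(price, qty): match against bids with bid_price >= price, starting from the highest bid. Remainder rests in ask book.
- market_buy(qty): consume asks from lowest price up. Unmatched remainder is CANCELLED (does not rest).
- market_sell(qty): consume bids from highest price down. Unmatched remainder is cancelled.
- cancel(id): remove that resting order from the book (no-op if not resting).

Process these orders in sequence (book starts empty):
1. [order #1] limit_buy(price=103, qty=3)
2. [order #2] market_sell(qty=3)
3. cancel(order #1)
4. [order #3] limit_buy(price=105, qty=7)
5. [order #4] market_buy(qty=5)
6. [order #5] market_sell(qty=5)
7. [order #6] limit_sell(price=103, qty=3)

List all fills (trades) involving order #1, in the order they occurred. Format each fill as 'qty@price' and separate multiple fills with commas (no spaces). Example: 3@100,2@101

After op 1 [order #1] limit_buy(price=103, qty=3): fills=none; bids=[#1:3@103] asks=[-]
After op 2 [order #2] market_sell(qty=3): fills=#1x#2:3@103; bids=[-] asks=[-]
After op 3 cancel(order #1): fills=none; bids=[-] asks=[-]
After op 4 [order #3] limit_buy(price=105, qty=7): fills=none; bids=[#3:7@105] asks=[-]
After op 5 [order #4] market_buy(qty=5): fills=none; bids=[#3:7@105] asks=[-]
After op 6 [order #5] market_sell(qty=5): fills=#3x#5:5@105; bids=[#3:2@105] asks=[-]
After op 7 [order #6] limit_sell(price=103, qty=3): fills=#3x#6:2@105; bids=[-] asks=[#6:1@103]

Answer: 3@103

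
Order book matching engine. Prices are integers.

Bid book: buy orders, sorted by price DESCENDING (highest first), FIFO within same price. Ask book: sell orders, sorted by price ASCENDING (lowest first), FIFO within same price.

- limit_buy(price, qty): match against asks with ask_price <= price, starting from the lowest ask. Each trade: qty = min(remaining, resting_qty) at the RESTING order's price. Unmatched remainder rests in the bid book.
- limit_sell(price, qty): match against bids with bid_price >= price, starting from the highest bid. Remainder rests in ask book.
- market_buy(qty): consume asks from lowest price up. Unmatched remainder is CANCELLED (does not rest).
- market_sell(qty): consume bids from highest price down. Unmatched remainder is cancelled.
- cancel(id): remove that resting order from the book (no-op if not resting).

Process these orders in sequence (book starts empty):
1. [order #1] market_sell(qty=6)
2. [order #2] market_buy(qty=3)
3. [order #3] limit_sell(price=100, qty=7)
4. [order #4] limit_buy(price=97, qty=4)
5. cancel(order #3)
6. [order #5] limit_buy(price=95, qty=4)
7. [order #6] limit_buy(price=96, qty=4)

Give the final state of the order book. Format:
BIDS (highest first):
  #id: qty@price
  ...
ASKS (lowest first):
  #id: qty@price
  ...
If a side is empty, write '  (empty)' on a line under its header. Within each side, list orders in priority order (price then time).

Answer: BIDS (highest first):
  #4: 4@97
  #6: 4@96
  #5: 4@95
ASKS (lowest first):
  (empty)

Derivation:
After op 1 [order #1] market_sell(qty=6): fills=none; bids=[-] asks=[-]
After op 2 [order #2] market_buy(qty=3): fills=none; bids=[-] asks=[-]
After op 3 [order #3] limit_sell(price=100, qty=7): fills=none; bids=[-] asks=[#3:7@100]
After op 4 [order #4] limit_buy(price=97, qty=4): fills=none; bids=[#4:4@97] asks=[#3:7@100]
After op 5 cancel(order #3): fills=none; bids=[#4:4@97] asks=[-]
After op 6 [order #5] limit_buy(price=95, qty=4): fills=none; bids=[#4:4@97 #5:4@95] asks=[-]
After op 7 [order #6] limit_buy(price=96, qty=4): fills=none; bids=[#4:4@97 #6:4@96 #5:4@95] asks=[-]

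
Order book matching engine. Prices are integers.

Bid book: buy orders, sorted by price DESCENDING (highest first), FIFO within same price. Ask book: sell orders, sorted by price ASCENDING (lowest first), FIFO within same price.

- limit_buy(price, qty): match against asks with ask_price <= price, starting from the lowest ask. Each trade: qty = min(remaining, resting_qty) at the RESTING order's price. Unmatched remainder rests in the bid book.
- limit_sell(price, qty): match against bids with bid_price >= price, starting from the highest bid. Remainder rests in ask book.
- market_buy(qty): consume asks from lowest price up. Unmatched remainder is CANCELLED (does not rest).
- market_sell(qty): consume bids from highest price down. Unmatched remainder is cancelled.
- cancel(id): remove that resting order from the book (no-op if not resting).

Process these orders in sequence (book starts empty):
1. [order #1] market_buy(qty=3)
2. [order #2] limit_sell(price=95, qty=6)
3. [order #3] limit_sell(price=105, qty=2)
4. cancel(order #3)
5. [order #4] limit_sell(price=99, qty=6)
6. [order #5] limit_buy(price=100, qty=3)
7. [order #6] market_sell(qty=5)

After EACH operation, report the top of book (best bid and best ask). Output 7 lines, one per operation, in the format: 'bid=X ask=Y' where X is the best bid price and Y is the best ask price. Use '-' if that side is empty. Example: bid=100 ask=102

After op 1 [order #1] market_buy(qty=3): fills=none; bids=[-] asks=[-]
After op 2 [order #2] limit_sell(price=95, qty=6): fills=none; bids=[-] asks=[#2:6@95]
After op 3 [order #3] limit_sell(price=105, qty=2): fills=none; bids=[-] asks=[#2:6@95 #3:2@105]
After op 4 cancel(order #3): fills=none; bids=[-] asks=[#2:6@95]
After op 5 [order #4] limit_sell(price=99, qty=6): fills=none; bids=[-] asks=[#2:6@95 #4:6@99]
After op 6 [order #5] limit_buy(price=100, qty=3): fills=#5x#2:3@95; bids=[-] asks=[#2:3@95 #4:6@99]
After op 7 [order #6] market_sell(qty=5): fills=none; bids=[-] asks=[#2:3@95 #4:6@99]

Answer: bid=- ask=-
bid=- ask=95
bid=- ask=95
bid=- ask=95
bid=- ask=95
bid=- ask=95
bid=- ask=95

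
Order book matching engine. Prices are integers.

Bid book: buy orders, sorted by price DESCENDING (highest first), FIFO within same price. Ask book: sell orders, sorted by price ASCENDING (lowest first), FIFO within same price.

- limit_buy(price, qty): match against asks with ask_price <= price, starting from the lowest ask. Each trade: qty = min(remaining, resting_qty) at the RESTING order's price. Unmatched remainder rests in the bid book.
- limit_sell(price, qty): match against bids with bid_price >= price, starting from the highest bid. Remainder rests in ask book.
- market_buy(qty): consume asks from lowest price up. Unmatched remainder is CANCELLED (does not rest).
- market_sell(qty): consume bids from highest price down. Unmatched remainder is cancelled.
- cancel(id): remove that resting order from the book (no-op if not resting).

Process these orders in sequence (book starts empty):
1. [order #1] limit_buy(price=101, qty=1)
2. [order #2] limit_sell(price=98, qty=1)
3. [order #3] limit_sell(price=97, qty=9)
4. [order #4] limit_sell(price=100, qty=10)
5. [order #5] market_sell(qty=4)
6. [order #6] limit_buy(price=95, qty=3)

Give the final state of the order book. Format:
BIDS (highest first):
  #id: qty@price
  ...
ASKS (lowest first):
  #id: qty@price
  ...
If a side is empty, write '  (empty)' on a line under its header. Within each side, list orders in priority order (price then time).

Answer: BIDS (highest first):
  #6: 3@95
ASKS (lowest first):
  #3: 9@97
  #4: 10@100

Derivation:
After op 1 [order #1] limit_buy(price=101, qty=1): fills=none; bids=[#1:1@101] asks=[-]
After op 2 [order #2] limit_sell(price=98, qty=1): fills=#1x#2:1@101; bids=[-] asks=[-]
After op 3 [order #3] limit_sell(price=97, qty=9): fills=none; bids=[-] asks=[#3:9@97]
After op 4 [order #4] limit_sell(price=100, qty=10): fills=none; bids=[-] asks=[#3:9@97 #4:10@100]
After op 5 [order #5] market_sell(qty=4): fills=none; bids=[-] asks=[#3:9@97 #4:10@100]
After op 6 [order #6] limit_buy(price=95, qty=3): fills=none; bids=[#6:3@95] asks=[#3:9@97 #4:10@100]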